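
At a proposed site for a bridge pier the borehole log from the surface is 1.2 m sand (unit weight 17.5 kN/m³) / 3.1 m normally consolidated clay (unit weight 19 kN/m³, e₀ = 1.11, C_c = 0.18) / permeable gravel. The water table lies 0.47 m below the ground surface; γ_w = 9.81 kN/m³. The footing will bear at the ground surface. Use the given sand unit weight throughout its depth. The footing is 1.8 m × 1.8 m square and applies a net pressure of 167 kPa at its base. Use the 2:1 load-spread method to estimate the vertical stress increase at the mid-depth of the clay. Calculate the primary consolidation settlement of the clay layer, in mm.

S_c ≈ 75.6 mm

Mid-depth of clay below the ground surface: z = 1.2 + 3.1/2 = 2.75 m.
Total vertical stress at mid-clay: σ_v = 17.5×1.2 + 19×1.55 = 50.45 kPa.
Pore pressure: u = 9.81×(2.75 − 0.47) = 22.367 kPa.
Initial effective stress: σ'_0 = σ_v − u = 50.45 − 22.367 = 28.083 kPa.
Stress increase at mid-clay by the 2:1 spreading method:
Δσ = qBL/((B+z)(L+z)) = 167×1.8×1.8/((1.8+2.75)(1.8+2.75)) = 26.136 kPa
Final effective stress: σ'_f = σ'_0 + Δσ = 28.083 + 26.136 = 54.219 kPa.
Normally consolidated clay, so the full stress increment lies on the virgin compression line:
S_c = C_c·H/(1+e₀)·log₁₀(σ'_f/σ'_0) = 0.18×3.1/(1+1.11)×log₁₀(54.219/28.083)
    = 0.26445 × 0.28571 = 0.07556 m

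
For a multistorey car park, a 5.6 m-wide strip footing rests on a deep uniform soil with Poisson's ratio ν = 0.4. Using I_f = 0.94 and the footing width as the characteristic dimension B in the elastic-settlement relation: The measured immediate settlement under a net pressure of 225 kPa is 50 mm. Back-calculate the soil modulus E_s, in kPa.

S_e = q·B·(1−ν²)/E_s · I_f  ⇒  E_s = q·B·(1−ν²)·I_f / S_e.
E_s = 225 × 5.6 × 0.84 × 0.94 / 0.05 = 19900 kPa

E_s ≈ 19900 kPa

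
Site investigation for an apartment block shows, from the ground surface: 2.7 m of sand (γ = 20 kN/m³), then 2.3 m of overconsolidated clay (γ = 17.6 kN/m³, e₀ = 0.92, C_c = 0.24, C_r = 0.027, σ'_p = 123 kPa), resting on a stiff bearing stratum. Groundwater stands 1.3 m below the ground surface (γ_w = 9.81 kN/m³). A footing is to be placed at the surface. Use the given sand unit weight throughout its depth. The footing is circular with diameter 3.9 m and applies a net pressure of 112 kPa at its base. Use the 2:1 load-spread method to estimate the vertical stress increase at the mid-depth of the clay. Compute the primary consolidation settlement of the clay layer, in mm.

S_c ≈ 6.39 mm

Mid-depth of clay below the ground surface: z = 2.7 + 2.3/2 = 3.85 m.
Total vertical stress at mid-clay: σ_v = 20×2.7 + 17.6×1.15 = 74.24 kPa.
Pore pressure: u = 9.81×(3.85 − 1.3) = 25.015 kPa.
Initial effective stress: σ'_0 = σ_v − u = 74.24 − 25.015 = 49.225 kPa.
Stress increase at mid-clay by the 2:1 spreading method:
Δσ ≈ qD²/(D+z)² = 112×3.9²/(3.9+3.85)² = 28.362 kPa
Final effective stress: σ'_f = 49.225 + 28.362 = 77.587 kPa.
σ'_f = 77.587 ≤ σ'_p = 123 kPa, so the clay remains overconsolidated and only the recompression index applies:
S_c = C_r·H/(1+e₀)·log₁₀(σ'_f/σ'_0) = 0.027×2.3/1.92×log₁₀(77.587/49.225)
    = 0.032343 × 0.1976 = 0.006391 m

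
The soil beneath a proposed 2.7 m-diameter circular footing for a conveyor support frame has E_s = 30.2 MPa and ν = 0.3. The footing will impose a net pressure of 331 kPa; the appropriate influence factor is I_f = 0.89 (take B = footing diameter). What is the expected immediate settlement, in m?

S_e ≈ 0.024 m

Immediate (elastic) settlement: S_e = q·B·(1−ν²)/E_s · I_f.
E_s = 30.2 MPa = 30200 kPa.
S_e = 331 × 2.7 × (1 − 0.3²) / 30200 × 0.89
    = 331 × 2.7 × 0.91 / 30200 × 0.89
    = 0.02397 m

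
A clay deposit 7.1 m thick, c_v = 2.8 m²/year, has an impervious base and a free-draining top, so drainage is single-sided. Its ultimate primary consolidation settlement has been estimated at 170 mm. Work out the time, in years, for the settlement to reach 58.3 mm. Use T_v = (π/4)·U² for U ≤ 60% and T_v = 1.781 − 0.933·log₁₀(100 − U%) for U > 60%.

Drainage path length: H_d = H = 7.1 m (single drainage).
U = S(t)/S_ult = 58.3/170 = 0.3429.
U ≤ 60%: T_v = (π/4)·U² = (π/4)×0.34294² = 0.09237.
t = T_v·H_d²/c_v = 0.09237×7.1²/2.8 = 1.663 years.

t ≈ 1.66 years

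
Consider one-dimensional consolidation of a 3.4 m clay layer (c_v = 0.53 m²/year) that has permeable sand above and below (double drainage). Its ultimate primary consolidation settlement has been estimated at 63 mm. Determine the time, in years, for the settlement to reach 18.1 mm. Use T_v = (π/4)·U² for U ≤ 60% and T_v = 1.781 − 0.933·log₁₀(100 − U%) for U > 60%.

t ≈ 0.353 years

Drainage path length: H_d = H/2 = 1.7 m (double drainage).
U = S(t)/S_ult = 18.1/63 = 0.2873.
U ≤ 60%: T_v = (π/4)·U² = (π/4)×0.2873² = 0.064828.
t = T_v·H_d²/c_v = 0.064828×1.7²/0.53 = 0.3535 years.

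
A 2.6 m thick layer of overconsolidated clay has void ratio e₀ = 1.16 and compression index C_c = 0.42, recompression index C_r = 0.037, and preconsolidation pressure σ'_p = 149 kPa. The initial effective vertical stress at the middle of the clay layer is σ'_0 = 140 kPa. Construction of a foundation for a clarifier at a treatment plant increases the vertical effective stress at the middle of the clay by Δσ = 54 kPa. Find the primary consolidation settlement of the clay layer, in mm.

S_c ≈ 59.1 mm

Final effective stress: σ'_f = 140 + 54 = 194 kPa.
σ'_f = 194 > σ'_p = 149 kPa, so the stress path crosses the preconsolidation pressure — recompression up to σ'_p, then virgin compression beyond:
S_c = H/(1+e₀)·[C_r·log₁₀(σ'_p/σ'_0) + C_c·log₁₀(σ'_f/σ'_p)]
    = 2.6/2.16 × [0.037×log₁₀(149/140) + 0.42×log₁₀(194/149)]
    = 1.2037 × [0.0010012 + 0.048138] = 0.05915 m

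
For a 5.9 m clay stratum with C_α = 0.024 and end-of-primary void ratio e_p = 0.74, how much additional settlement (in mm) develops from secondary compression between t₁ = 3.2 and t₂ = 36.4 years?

S_s ≈ 85.9 mm

Secondary compression: S_s = C_α·H/(1+e_p)·log₁₀(t₂/t₁)
S_s = 0.024×5.9/(1+0.74)×log₁₀(36.4/3.2)
    = 0.08138 × 1.056 = 0.08593 m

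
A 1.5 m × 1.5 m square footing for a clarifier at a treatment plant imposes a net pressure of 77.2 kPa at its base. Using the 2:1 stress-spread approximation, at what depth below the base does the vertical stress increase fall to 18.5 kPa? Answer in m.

2:1 spreading — at depth z the loaded area has grown by z in each plan dimension:
qB²/(B+z)² = Δσ_z ⇒ z = B(√(q/Δσ_z) − 1) = 1.5×(√(77.2/18.5) − 1) = 1.564 m

z ≈ 1.56 m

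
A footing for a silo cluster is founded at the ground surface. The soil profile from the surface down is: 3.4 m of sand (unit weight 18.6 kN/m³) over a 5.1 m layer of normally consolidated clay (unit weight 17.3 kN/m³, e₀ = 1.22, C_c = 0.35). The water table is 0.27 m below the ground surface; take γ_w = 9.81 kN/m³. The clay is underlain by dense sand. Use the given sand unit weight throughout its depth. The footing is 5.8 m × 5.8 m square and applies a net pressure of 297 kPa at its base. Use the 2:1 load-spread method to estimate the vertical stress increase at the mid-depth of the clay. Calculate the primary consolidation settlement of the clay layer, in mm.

S_c ≈ 306 mm

Mid-depth of clay below the ground surface: z = 3.4 + 5.1/2 = 5.95 m.
Total vertical stress at mid-clay: σ_v = 18.6×3.4 + 17.3×2.55 = 107.36 kPa.
Pore pressure: u = 9.81×(5.95 − 0.27) = 55.721 kPa.
Initial effective stress: σ'_0 = σ_v − u = 107.36 − 55.721 = 51.639 kPa.
Stress increase at mid-clay by the 2:1 spreading method:
Δσ = qBL/((B+z)(L+z)) = 297×5.8×5.8/((5.8+5.95)(5.8+5.95)) = 72.366 kPa
Final effective stress: σ'_f = σ'_0 + Δσ = 51.639 + 72.366 = 124 kPa.
Normally consolidated clay, so the full stress increment lies on the virgin compression line:
S_c = C_c·H/(1+e₀)·log₁₀(σ'_f/σ'_0) = 0.35×5.1/(1+1.22)×log₁₀(124/51.639)
    = 0.80405 × 0.38044 = 0.3059 m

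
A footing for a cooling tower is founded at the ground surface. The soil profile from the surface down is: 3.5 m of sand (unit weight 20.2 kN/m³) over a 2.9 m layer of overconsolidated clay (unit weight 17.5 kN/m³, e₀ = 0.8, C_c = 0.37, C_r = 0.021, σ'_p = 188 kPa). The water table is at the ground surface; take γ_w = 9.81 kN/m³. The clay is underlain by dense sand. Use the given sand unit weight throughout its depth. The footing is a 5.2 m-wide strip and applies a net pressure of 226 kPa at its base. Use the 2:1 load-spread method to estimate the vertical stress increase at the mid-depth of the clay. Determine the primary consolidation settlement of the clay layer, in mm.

S_c ≈ 18.1 mm

Mid-depth of clay below the ground surface: z = 3.5 + 2.9/2 = 4.95 m.
Total vertical stress at mid-clay: σ_v = 20.2×3.5 + 17.5×1.45 = 96.075 kPa.
Pore pressure: u = 9.81×(4.95 − 0) = 48.56 kPa.
Initial effective stress: σ'_0 = σ_v − u = 96.075 − 48.56 = 47.515 kPa.
Stress increase at mid-clay by the 2:1 spreading method:
Δσ = qB/(B+z) = 226×5.2/(5.2+4.95) = 115.78 kPa
Final effective stress: σ'_f = 47.515 + 115.78 = 163.3 kPa.
σ'_f = 163.3 ≤ σ'_p = 188 kPa, so the clay remains overconsolidated and only the recompression index applies:
S_c = C_r·H/(1+e₀)·log₁₀(σ'_f/σ'_0) = 0.021×2.9/1.8×log₁₀(163.3/47.515)
    = 0.033833 × 0.53616 = 0.01814 m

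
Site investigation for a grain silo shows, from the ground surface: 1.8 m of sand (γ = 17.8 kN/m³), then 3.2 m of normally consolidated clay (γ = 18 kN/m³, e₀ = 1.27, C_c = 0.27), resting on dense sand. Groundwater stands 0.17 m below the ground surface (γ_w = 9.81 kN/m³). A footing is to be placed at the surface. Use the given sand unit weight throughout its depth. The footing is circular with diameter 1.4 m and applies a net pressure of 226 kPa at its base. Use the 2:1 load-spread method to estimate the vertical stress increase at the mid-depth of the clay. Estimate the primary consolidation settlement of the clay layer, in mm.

S_c ≈ 83.7 mm

Mid-depth of clay below the ground surface: z = 1.8 + 3.2/2 = 3.4 m.
Total vertical stress at mid-clay: σ_v = 17.8×1.8 + 18×1.6 = 60.84 kPa.
Pore pressure: u = 9.81×(3.4 − 0.17) = 31.686 kPa.
Initial effective stress: σ'_0 = σ_v − u = 60.84 − 31.686 = 29.154 kPa.
Stress increase at mid-clay by the 2:1 spreading method:
Δσ ≈ qD²/(D+z)² = 226×1.4²/(1.4+3.4)² = 19.226 kPa
Final effective stress: σ'_f = σ'_0 + Δσ = 29.154 + 19.226 = 48.38 kPa.
Normally consolidated clay, so the full stress increment lies on the virgin compression line:
S_c = C_c·H/(1+e₀)·log₁₀(σ'_f/σ'_0) = 0.27×3.2/(1+1.27)×log₁₀(48.38/29.154)
    = 0.38062 × 0.21997 = 0.08372 m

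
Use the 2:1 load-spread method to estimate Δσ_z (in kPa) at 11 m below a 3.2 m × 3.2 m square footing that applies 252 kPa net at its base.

Δσ_z ≈ 12.8 kPa

By the 2:1 method the load spreads at 1 horizontal : 2 vertical, so at depth z the loaded area has grown by z in each plan dimension:
Δσ = qBL/((B+z)(L+z)) = 252×3.2×3.2/((3.2+11)(3.2+11)) = 12.797 kPa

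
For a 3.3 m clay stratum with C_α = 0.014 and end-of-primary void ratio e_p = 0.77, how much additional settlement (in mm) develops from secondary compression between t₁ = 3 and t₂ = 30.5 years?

Secondary compression: S_s = C_α·H/(1+e_p)·log₁₀(t₂/t₁)
S_s = 0.014×3.3/(1+0.77)×log₁₀(30.5/3)
    = 0.0261 × 1.007 = 0.02629 m

S_s ≈ 26.3 mm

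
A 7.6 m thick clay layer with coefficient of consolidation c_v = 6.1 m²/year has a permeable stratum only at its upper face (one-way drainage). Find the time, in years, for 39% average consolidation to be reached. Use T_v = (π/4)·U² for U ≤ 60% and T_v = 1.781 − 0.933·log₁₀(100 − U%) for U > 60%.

t ≈ 1.13 years

Drainage path length: H_d = H = 7.6 m (single drainage).
U ≤ 60%: T_v = (π/4)·U² = (π/4)×0.39² = 0.11946.
t = T_v·H_d²/c_v = 0.11946×7.6²/6.1 = 1.131 years.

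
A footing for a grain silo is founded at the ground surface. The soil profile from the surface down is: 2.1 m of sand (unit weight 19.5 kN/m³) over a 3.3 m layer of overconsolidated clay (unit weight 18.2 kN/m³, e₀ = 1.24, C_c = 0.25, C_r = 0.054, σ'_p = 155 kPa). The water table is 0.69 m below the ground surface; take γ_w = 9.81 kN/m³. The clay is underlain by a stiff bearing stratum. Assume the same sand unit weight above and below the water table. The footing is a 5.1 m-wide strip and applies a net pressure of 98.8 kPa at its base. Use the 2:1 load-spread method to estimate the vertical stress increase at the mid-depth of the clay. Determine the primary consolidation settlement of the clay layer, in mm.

Mid-depth of clay below the ground surface: z = 2.1 + 3.3/2 = 3.75 m.
Total vertical stress at mid-clay: σ_v = 19.5×2.1 + 18.2×1.65 = 70.98 kPa.
Pore pressure: u = 9.81×(3.75 − 0.69) = 30.019 kPa.
Initial effective stress: σ'_0 = σ_v − u = 70.98 − 30.019 = 40.961 kPa.
Stress increase at mid-clay by the 2:1 spreading method:
Δσ = qB/(B+z) = 98.8×5.1/(5.1+3.75) = 56.936 kPa
Final effective stress: σ'_f = 40.961 + 56.936 = 97.897 kPa.
σ'_f = 97.897 ≤ σ'_p = 155 kPa, so the clay remains overconsolidated and only the recompression index applies:
S_c = C_r·H/(1+e₀)·log₁₀(σ'_f/σ'_0) = 0.054×3.3/2.24×log₁₀(97.897/40.961)
    = 0.079553 × 0.3784 = 0.0301 m

S_c ≈ 30.1 mm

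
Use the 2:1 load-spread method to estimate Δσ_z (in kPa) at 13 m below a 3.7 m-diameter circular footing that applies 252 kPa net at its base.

Δσ_z ≈ 12.4 kPa

By the 2:1 method the load spreads at 1 horizontal : 2 vertical, so at depth z the loaded area has grown by z in each plan dimension:
Δσ ≈ qD²/(D+z)² = 252×3.7²/(3.7+13)² = 12.37 kPa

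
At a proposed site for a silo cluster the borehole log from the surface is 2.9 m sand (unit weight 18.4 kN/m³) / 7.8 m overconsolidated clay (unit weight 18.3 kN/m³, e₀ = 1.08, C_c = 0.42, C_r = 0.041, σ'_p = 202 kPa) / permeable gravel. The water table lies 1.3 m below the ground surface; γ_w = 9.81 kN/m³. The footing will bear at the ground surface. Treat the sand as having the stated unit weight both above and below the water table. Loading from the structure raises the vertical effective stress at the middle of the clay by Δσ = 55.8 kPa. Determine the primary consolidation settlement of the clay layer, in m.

S_c ≈ 0.0388 m

Mid-depth of clay below the ground surface: z = 2.9 + 7.8/2 = 6.8 m.
Total vertical stress at mid-clay: σ_v = 18.4×2.9 + 18.3×3.9 = 124.73 kPa.
Pore pressure: u = 9.81×(6.8 − 1.3) = 53.955 kPa.
Initial effective stress: σ'_0 = σ_v − u = 124.73 − 53.955 = 70.775 kPa.
Final effective stress: σ'_f = 70.775 + 55.8 = 126.58 kPa.
σ'_f = 126.58 ≤ σ'_p = 202 kPa, so the clay remains overconsolidated and only the recompression index applies:
S_c = C_r·H/(1+e₀)·log₁₀(σ'_f/σ'_0) = 0.041×7.8/2.08×log₁₀(126.58/70.775)
    = 0.15375 × 0.25249 = 0.03882 m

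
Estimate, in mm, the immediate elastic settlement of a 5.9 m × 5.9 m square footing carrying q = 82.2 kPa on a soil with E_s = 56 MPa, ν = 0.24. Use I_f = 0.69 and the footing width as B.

Immediate (elastic) settlement: S_e = q·B·(1−ν²)/E_s · I_f.
E_s = 56 MPa = 56000 kPa.
S_e = 82.2 × 5.9 × (1 − 0.24²) / 56000 × 0.69
    = 82.2 × 5.9 × 0.9424 / 56000 × 0.69
    = 0.005631 m = 5.631 mm

S_e ≈ 5.63 mm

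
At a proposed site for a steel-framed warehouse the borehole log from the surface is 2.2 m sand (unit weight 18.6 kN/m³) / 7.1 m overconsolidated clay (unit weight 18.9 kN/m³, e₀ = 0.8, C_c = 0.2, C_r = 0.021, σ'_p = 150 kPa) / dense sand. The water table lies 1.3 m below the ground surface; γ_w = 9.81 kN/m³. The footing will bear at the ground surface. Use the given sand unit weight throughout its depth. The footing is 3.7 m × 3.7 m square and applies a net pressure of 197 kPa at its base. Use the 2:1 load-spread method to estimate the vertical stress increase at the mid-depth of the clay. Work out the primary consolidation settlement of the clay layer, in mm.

Mid-depth of clay below the ground surface: z = 2.2 + 7.1/2 = 5.75 m.
Total vertical stress at mid-clay: σ_v = 18.6×2.2 + 18.9×3.55 = 108.01 kPa.
Pore pressure: u = 9.81×(5.75 − 1.3) = 43.655 kPa.
Initial effective stress: σ'_0 = σ_v − u = 108.01 − 43.655 = 64.355 kPa.
Stress increase at mid-clay by the 2:1 spreading method:
Δσ = qBL/((B+z)(L+z)) = 197×3.7×3.7/((3.7+5.75)(3.7+5.75)) = 30.2 kPa
Final effective stress: σ'_f = 64.355 + 30.2 = 94.555 kPa.
σ'_f = 94.555 ≤ σ'_p = 150 kPa, so the clay remains overconsolidated and only the recompression index applies:
S_c = C_r·H/(1+e₀)·log₁₀(σ'_f/σ'_0) = 0.021×7.1/1.8×log₁₀(94.555/64.355)
    = 0.082832 × 0.1671 = 0.01384 m

S_c ≈ 13.8 mm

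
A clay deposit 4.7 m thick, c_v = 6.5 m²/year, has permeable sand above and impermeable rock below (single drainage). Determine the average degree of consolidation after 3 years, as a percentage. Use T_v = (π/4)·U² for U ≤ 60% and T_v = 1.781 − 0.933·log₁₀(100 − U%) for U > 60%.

Drainage path length: H_d = H = 4.7 m (single drainage).
T_v = c_v·t/H_d² = 6.5×3/4.7² = 0.88275.
T_v = 0.88275 corresponds to the U > 60% branch:
U = 1 − 10^((1.781 − T_v)/0.933)/100 = 0.9082

U ≈ 90.8 %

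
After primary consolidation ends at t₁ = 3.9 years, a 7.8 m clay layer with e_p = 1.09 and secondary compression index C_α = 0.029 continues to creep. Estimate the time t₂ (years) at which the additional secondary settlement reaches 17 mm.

S_s = C_α·H/(1+e_p)·log₁₀(t₂/t₁) ⇒ log₁₀(t₂/t₁) = S_s·(1+e_p)/(C_α·H).
log₁₀(t₂/t₁) = 0.017 × (1+1.09) / (0.029×7.8) = 0.1571
t₂ = t₁ × 10^0.1571 = 3.9 × 1.436 = 5.599 years

t₂ ≈ 5.6 years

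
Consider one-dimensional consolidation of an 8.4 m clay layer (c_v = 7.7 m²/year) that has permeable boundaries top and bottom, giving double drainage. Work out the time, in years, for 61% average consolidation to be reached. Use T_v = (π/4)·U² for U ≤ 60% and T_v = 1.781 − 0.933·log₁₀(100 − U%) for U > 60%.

Drainage path length: H_d = H/2 = 4.2 m (double drainage).
U > 60%: T_v = 1.781 − 0.933·log₁₀(100 − 61) = 0.29654.
t = T_v·H_d²/c_v = 0.29654×4.2²/7.7 = 0.6793 years.

t ≈ 0.679 years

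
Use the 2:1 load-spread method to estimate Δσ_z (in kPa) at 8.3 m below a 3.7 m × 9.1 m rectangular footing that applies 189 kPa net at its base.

Δσ_z ≈ 30.5 kPa

By the 2:1 method the load spreads at 1 horizontal : 2 vertical, so at depth z the loaded area has grown by z in each plan dimension:
Δσ = qBL/((B+z)(L+z)) = 189×3.7×9.1/((3.7+8.3)(9.1+8.3)) = 30.477 kPa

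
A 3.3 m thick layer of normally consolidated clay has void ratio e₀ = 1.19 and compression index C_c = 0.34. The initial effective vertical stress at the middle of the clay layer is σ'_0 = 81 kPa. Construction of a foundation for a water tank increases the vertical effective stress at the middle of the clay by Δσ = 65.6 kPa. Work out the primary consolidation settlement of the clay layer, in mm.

S_c ≈ 132 mm

Final effective stress: σ'_f = σ'_0 + Δσ = 81 + 65.6 = 146.6 kPa.
Normally consolidated clay, so the full stress increment lies on the virgin compression line:
S_c = C_c·H/(1+e₀)·log₁₀(σ'_f/σ'_0) = 0.34×3.3/(1+1.19)×log₁₀(146.6/81)
    = 0.51233 × 0.25765 = 0.132 m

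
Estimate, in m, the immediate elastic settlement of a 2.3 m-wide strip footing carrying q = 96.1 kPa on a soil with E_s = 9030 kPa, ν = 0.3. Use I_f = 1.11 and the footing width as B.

S_e ≈ 0.0247 m

Immediate (elastic) settlement: S_e = q·B·(1−ν²)/E_s · I_f.
S_e = 96.1 × 2.3 × (1 − 0.3²) / 9030 × 1.11
    = 96.1 × 2.3 × 0.91 / 9030 × 1.11
    = 0.02472 m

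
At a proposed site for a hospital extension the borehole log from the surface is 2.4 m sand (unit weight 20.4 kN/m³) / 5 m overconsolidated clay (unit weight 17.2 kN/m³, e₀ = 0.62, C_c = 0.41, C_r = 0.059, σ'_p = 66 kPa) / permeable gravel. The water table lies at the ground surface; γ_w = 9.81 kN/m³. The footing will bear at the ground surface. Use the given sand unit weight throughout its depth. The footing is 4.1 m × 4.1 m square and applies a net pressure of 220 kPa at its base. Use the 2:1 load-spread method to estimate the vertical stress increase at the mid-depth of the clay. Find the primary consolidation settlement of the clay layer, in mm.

Mid-depth of clay below the ground surface: z = 2.4 + 5/2 = 4.9 m.
Total vertical stress at mid-clay: σ_v = 20.4×2.4 + 17.2×2.5 = 91.96 kPa.
Pore pressure: u = 9.81×(4.9 − 0) = 48.069 kPa.
Initial effective stress: σ'_0 = σ_v − u = 91.96 − 48.069 = 43.891 kPa.
Stress increase at mid-clay by the 2:1 spreading method:
Δσ = qBL/((B+z)(L+z)) = 220×4.1×4.1/((4.1+4.9)(4.1+4.9)) = 45.657 kPa
Final effective stress: σ'_f = 43.891 + 45.657 = 89.548 kPa.
σ'_f = 89.548 > σ'_p = 66 kPa, so the stress path crosses the preconsolidation pressure — recompression up to σ'_p, then virgin compression beyond:
S_c = H/(1+e₀)·[C_r·log₁₀(σ'_p/σ'_0) + C_c·log₁₀(σ'_f/σ'_p)]
    = 5/1.62 × [0.059×log₁₀(66/43.891) + 0.41×log₁₀(89.548/66)]
    = 3.0864 × [0.010453 + 0.05433] = 0.1999 m

S_c ≈ 200 mm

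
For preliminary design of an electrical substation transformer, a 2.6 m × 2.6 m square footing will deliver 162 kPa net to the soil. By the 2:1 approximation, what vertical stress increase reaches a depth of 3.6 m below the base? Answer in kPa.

By the 2:1 method the load spreads at 1 horizontal : 2 vertical, so at depth z the loaded area has grown by z in each plan dimension:
Δσ = qBL/((B+z)(L+z)) = 162×2.6×2.6/((2.6+3.6)(2.6+3.6)) = 28.489 kPa

Δσ_z ≈ 28.5 kPa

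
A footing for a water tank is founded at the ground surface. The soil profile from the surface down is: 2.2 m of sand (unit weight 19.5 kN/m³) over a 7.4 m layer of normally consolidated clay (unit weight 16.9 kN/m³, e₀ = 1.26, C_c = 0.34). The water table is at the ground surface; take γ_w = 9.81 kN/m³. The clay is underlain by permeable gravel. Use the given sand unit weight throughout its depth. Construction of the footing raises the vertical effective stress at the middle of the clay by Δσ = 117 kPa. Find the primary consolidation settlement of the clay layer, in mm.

Mid-depth of clay below the ground surface: z = 2.2 + 7.4/2 = 5.9 m.
Total vertical stress at mid-clay: σ_v = 19.5×2.2 + 16.9×3.7 = 105.43 kPa.
Pore pressure: u = 9.81×(5.9 − 0) = 57.879 kPa.
Initial effective stress: σ'_0 = σ_v − u = 105.43 − 57.879 = 47.551 kPa.
Final effective stress: σ'_f = σ'_0 + Δσ = 47.551 + 117 = 164.55 kPa.
Normally consolidated clay, so the full stress increment lies on the virgin compression line:
S_c = C_c·H/(1+e₀)·log₁₀(σ'_f/σ'_0) = 0.34×7.4/(1+1.26)×log₁₀(164.55/47.551)
    = 1.1133 × 0.53914 = 0.6002 m

S_c ≈ 600 mm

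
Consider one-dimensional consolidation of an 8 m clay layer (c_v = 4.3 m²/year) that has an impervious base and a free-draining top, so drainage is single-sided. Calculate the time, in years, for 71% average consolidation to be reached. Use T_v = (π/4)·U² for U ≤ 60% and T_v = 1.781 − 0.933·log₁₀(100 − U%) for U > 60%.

t ≈ 6.2 years

Drainage path length: H_d = H = 8 m (single drainage).
U > 60%: T_v = 1.781 − 0.933·log₁₀(100 − 71) = 0.41658.
t = T_v·H_d²/c_v = 0.41658×8²/4.3 = 6.2 years.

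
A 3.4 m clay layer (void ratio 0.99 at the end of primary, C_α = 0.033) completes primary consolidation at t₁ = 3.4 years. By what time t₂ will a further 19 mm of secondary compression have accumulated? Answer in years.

t₂ ≈ 7.39 years

S_s = C_α·H/(1+e_p)·log₁₀(t₂/t₁) ⇒ log₁₀(t₂/t₁) = S_s·(1+e_p)/(C_α·H).
log₁₀(t₂/t₁) = 0.019 × (1+0.99) / (0.033×3.4) = 0.337
t₂ = t₁ × 10^0.337 = 3.4 × 2.173 = 7.387 years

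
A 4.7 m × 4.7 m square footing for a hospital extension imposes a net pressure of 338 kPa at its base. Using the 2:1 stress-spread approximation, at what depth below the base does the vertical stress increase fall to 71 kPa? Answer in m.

2:1 spreading — at depth z the loaded area has grown by z in each plan dimension:
qB²/(B+z)² = Δσ_z ⇒ z = B(√(q/Δσ_z) − 1) = 4.7×(√(338/71) − 1) = 5.555 m

z ≈ 5.55 m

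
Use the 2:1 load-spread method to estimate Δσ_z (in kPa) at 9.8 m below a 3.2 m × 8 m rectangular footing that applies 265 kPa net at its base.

Δσ_z ≈ 29.3 kPa

By the 2:1 method the load spreads at 1 horizontal : 2 vertical, so at depth z the loaded area has grown by z in each plan dimension:
Δσ = qBL/((B+z)(L+z)) = 265×3.2×8/((3.2+9.8)(8+9.8)) = 29.317 kPa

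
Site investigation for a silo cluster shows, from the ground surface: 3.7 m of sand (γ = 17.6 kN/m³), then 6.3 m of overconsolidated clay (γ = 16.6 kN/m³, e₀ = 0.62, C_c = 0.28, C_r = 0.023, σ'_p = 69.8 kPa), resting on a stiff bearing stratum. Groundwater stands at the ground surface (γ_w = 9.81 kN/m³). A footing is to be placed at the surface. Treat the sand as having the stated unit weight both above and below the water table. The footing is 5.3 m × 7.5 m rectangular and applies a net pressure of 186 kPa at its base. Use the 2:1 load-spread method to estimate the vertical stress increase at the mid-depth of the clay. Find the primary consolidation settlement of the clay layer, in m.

Mid-depth of clay below the ground surface: z = 3.7 + 6.3/2 = 6.85 m.
Total vertical stress at mid-clay: σ_v = 17.6×3.7 + 16.6×3.15 = 117.41 kPa.
Pore pressure: u = 9.81×(6.85 − 0) = 67.198 kPa.
Initial effective stress: σ'_0 = σ_v − u = 117.41 − 67.198 = 50.212 kPa.
Stress increase at mid-clay by the 2:1 spreading method:
Δσ = qBL/((B+z)(L+z)) = 186×5.3×7.5/((5.3+6.85)(7.5+6.85)) = 42.405 kPa
Final effective stress: σ'_f = 50.212 + 42.405 = 92.617 kPa.
σ'_f = 92.617 > σ'_p = 69.8 kPa, so the stress path crosses the preconsolidation pressure — recompression up to σ'_p, then virgin compression beyond:
S_c = H/(1+e₀)·[C_r·log₁₀(σ'_p/σ'_0) + C_c·log₁₀(σ'_f/σ'_p)]
    = 6.3/1.62 × [0.023×log₁₀(69.8/50.212) + 0.28×log₁₀(92.617/69.8)]
    = 3.8889 × [0.0032901 + 0.034394] = 0.1465 m

S_c ≈ 0.147 m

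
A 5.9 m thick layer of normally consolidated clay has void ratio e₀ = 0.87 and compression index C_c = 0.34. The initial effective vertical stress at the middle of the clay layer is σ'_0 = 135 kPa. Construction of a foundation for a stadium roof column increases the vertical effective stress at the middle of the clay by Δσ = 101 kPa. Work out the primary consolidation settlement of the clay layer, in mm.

Final effective stress: σ'_f = σ'_0 + Δσ = 135 + 101 = 236 kPa.
Normally consolidated clay, so the full stress increment lies on the virgin compression line:
S_c = C_c·H/(1+e₀)·log₁₀(σ'_f/σ'_0) = 0.34×5.9/(1+0.87)×log₁₀(236/135)
    = 1.0727 × 0.24258 = 0.2602 m

S_c ≈ 260 mm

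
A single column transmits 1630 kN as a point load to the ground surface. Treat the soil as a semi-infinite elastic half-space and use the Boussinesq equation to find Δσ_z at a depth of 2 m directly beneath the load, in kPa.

Δσ_z ≈ 195 kPa

Boussinesq vertical stress below a point load on an elastic half-space:
Δσ_z = 3P/(2πz²) · [1 + (r/z)²]^(−5/2)
r/z = 0/2 = 0; [1+(r/z)²]^(−5/2) = 1.
Δσ_z = 3×1630/(2π×2²) × 1 = 194.57 × 1 = 194.6 kPa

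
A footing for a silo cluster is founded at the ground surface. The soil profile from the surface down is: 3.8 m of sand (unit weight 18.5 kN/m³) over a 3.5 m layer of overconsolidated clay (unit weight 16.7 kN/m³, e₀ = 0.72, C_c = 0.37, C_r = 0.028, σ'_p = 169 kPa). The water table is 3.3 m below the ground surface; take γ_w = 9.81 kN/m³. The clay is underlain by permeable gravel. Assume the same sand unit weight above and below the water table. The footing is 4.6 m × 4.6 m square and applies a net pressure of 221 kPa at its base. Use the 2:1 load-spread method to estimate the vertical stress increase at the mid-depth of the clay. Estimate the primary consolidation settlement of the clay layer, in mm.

S_c ≈ 11.4 mm

Mid-depth of clay below the ground surface: z = 3.8 + 3.5/2 = 5.55 m.
Total vertical stress at mid-clay: σ_v = 18.5×3.8 + 16.7×1.75 = 99.525 kPa.
Pore pressure: u = 9.81×(5.55 − 3.3) = 22.073 kPa.
Initial effective stress: σ'_0 = σ_v − u = 99.525 − 22.073 = 77.452 kPa.
Stress increase at mid-clay by the 2:1 spreading method:
Δσ = qBL/((B+z)(L+z)) = 221×4.6×4.6/((4.6+5.55)(4.6+5.55)) = 45.392 kPa
Final effective stress: σ'_f = 77.452 + 45.392 = 122.84 kPa.
σ'_f = 122.84 ≤ σ'_p = 169 kPa, so the clay remains overconsolidated and only the recompression index applies:
S_c = C_r·H/(1+e₀)·log₁₀(σ'_f/σ'_0) = 0.028×3.5/1.72×log₁₀(122.84/77.452)
    = 0.056977 × 0.20031 = 0.01141 m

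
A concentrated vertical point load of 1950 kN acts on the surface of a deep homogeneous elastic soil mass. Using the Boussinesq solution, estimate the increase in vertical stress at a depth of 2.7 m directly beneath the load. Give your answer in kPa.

Δσ_z ≈ 128 kPa

Boussinesq vertical stress below a point load on an elastic half-space:
Δσ_z = 3P/(2πz²) · [1 + (r/z)²]^(−5/2)
r/z = 0/2.7 = 0; [1+(r/z)²]^(−5/2) = 1.
Δσ_z = 3×1950/(2π×2.7²) × 1 = 127.72 × 1 = 127.7 kPa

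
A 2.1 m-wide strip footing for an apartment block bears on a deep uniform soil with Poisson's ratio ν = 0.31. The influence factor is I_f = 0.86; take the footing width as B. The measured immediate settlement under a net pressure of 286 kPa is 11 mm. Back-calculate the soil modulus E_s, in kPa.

E_s ≈ 42400 kPa

S_e = q·B·(1−ν²)/E_s · I_f  ⇒  E_s = q·B·(1−ν²)·I_f / S_e.
E_s = 286 × 2.1 × 0.9039 × 0.86 / 0.011 = 42440 kPa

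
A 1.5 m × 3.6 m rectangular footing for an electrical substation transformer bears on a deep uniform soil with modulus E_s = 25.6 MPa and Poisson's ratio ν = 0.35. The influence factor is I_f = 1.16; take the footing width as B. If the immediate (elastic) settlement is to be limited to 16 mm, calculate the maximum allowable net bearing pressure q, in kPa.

E_s = 25.6 MPa = 25600 kPa.
S_e = q·B·(1−ν²)/E_s · I_f  ⇒  q = S_e·E_s / (B·(1−ν²)·I_f).
q = 0.016 × 25600 / (1.5 × 0.8775 × 1.16) = 268.3 kPa

q ≈ 268 kPa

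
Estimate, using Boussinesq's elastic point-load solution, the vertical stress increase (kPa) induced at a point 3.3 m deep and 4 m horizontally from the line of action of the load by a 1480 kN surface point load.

Δσ_z ≈ 6.77 kPa

Boussinesq vertical stress below a point load on an elastic half-space:
Δσ_z = 3P/(2πz²) · [1 + (r/z)²]^(−5/2)
r/z = 4/3.3 = 1.2121; [1+(r/z)²]^(−5/2) = 0.10437.
Δσ_z = 3×1480/(2π×3.3²) × 0.10437 = 64.89 × 0.10437 = 6.773 kPa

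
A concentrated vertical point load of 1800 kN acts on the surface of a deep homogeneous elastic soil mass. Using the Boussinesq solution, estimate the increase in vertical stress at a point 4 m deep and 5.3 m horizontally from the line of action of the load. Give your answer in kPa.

Δσ_z ≈ 4.26 kPa

Boussinesq vertical stress below a point load on an elastic half-space:
Δσ_z = 3P/(2πz²) · [1 + (r/z)²]^(−5/2)
r/z = 5.3/4 = 1.325; [1+(r/z)²]^(−5/2) = 0.079332.
Δσ_z = 3×1800/(2π×4²) × 0.079332 = 53.715 × 0.079332 = 4.261 kPa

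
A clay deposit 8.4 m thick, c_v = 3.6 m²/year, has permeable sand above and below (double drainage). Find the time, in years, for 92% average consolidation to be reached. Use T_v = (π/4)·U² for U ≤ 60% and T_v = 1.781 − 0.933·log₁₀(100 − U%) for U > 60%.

t ≈ 4.6 years

Drainage path length: H_d = H/2 = 4.2 m (double drainage).
U > 60%: T_v = 1.781 − 0.933·log₁₀(100 − 92) = 0.93842.
t = T_v·H_d²/c_v = 0.93842×4.2²/3.6 = 4.598 years.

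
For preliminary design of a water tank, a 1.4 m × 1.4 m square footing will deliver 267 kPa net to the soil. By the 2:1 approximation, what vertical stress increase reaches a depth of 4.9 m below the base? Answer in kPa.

Δσ_z ≈ 13.2 kPa

By the 2:1 method the load spreads at 1 horizontal : 2 vertical, so at depth z the loaded area has grown by z in each plan dimension:
Δσ = qBL/((B+z)(L+z)) = 267×1.4×1.4/((1.4+4.9)(1.4+4.9)) = 13.185 kPa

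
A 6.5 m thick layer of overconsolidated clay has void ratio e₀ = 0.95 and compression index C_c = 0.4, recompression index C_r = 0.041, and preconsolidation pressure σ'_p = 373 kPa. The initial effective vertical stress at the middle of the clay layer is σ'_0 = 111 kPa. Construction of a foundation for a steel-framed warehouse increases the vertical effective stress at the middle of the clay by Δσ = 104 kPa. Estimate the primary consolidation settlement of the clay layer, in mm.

Final effective stress: σ'_f = 111 + 104 = 215 kPa.
σ'_f = 215 ≤ σ'_p = 373 kPa, so the clay remains overconsolidated and only the recompression index applies:
S_c = C_r·H/(1+e₀)·log₁₀(σ'_f/σ'_0) = 0.041×6.5/1.95×log₁₀(215/111)
    = 0.13667 × 0.28712 = 0.03924 m

S_c ≈ 39.2 mm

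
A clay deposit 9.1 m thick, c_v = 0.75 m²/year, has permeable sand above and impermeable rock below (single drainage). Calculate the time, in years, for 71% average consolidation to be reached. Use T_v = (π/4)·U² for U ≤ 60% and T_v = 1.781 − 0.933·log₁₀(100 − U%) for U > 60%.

Drainage path length: H_d = H = 9.1 m (single drainage).
U > 60%: T_v = 1.781 − 0.933·log₁₀(100 − 71) = 0.41658.
t = T_v·H_d²/c_v = 0.41658×9.1²/0.75 = 46 years.

t ≈ 46 years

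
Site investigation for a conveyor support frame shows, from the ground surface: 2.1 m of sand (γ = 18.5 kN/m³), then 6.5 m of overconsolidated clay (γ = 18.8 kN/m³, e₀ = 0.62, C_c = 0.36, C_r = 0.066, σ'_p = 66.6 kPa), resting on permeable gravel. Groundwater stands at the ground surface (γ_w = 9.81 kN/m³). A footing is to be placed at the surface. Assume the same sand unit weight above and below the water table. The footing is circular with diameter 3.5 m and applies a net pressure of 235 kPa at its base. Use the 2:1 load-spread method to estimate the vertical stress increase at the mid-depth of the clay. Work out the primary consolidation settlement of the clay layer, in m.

Mid-depth of clay below the ground surface: z = 2.1 + 6.5/2 = 5.35 m.
Total vertical stress at mid-clay: σ_v = 18.5×2.1 + 18.8×3.25 = 99.95 kPa.
Pore pressure: u = 9.81×(5.35 − 0) = 52.483 kPa.
Initial effective stress: σ'_0 = σ_v − u = 99.95 − 52.483 = 47.467 kPa.
Stress increase at mid-clay by the 2:1 spreading method:
Δσ ≈ qD²/(D+z)² = 235×3.5²/(3.5+5.35)² = 36.755 kPa
Final effective stress: σ'_f = 47.467 + 36.755 = 84.222 kPa.
σ'_f = 84.222 > σ'_p = 66.6 kPa, so the stress path crosses the preconsolidation pressure — recompression up to σ'_p, then virgin compression beyond:
S_c = H/(1+e₀)·[C_r·log₁₀(σ'_p/σ'_0) + C_c·log₁₀(σ'_f/σ'_p)]
    = 6.5/1.62 × [0.066×log₁₀(66.6/47.467) + 0.36×log₁₀(84.222/66.6)]
    = 4.0123 × [0.0097074 + 0.036702] = 0.1862 m

S_c ≈ 0.186 m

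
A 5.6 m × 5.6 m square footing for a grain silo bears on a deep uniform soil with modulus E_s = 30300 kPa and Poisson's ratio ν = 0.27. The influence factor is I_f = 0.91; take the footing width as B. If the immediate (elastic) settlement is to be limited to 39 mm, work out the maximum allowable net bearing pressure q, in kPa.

S_e = q·B·(1−ν²)/E_s · I_f  ⇒  q = S_e·E_s / (B·(1−ν²)·I_f).
q = 0.039 × 30300 / (5.6 × 0.9271 × 0.91) = 250.1 kPa

q ≈ 250 kPa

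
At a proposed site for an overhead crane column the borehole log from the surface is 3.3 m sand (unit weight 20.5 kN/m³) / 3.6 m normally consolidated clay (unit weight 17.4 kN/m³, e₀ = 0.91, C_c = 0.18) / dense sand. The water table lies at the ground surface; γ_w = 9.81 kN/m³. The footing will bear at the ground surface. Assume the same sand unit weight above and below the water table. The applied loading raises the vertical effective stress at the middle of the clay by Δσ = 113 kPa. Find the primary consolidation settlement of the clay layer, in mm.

Mid-depth of clay below the ground surface: z = 3.3 + 3.6/2 = 5.1 m.
Total vertical stress at mid-clay: σ_v = 20.5×3.3 + 17.4×1.8 = 98.97 kPa.
Pore pressure: u = 9.81×(5.1 − 0) = 50.031 kPa.
Initial effective stress: σ'_0 = σ_v − u = 98.97 − 50.031 = 48.939 kPa.
Final effective stress: σ'_f = σ'_0 + Δσ = 48.939 + 113 = 161.94 kPa.
Normally consolidated clay, so the full stress increment lies on the virgin compression line:
S_c = C_c·H/(1+e₀)·log₁₀(σ'_f/σ'_0) = 0.18×3.6/(1+0.91)×log₁₀(161.94/48.939)
    = 0.33927 × 0.5197 = 0.1763 m

S_c ≈ 176 mm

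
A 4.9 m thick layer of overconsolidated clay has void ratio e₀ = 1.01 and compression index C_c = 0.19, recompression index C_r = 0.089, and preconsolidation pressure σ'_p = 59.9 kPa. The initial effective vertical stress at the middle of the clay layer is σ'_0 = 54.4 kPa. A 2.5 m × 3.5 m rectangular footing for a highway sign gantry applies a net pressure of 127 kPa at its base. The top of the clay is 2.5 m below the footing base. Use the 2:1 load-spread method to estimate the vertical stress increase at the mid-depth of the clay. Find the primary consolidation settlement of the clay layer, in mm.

S_c ≈ 46.2 mm

Mid-depth of clay below the footing base: z = 2.5 + 4.9/2 = 4.95 m.
Stress increase at mid-clay by the 2:1 spreading method:
Δσ = qBL/((B+z)(L+z)) = 127×2.5×3.5/((2.5+4.95)(3.5+4.95)) = 17.652 kPa
Final effective stress: σ'_f = 54.4 + 17.652 = 72.052 kPa.
σ'_f = 72.052 > σ'_p = 59.9 kPa, so the stress path crosses the preconsolidation pressure — recompression up to σ'_p, then virgin compression beyond:
S_c = H/(1+e₀)·[C_r·log₁₀(σ'_p/σ'_0) + C_c·log₁₀(σ'_f/σ'_p)]
    = 4.9/2.01 × [0.089×log₁₀(59.9/54.4) + 0.19×log₁₀(72.052/59.9)]
    = 2.4378 × [0.0037227 + 0.015242] = 0.04623 m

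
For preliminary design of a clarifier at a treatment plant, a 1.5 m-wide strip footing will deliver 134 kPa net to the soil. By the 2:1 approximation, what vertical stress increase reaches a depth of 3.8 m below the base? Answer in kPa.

By the 2:1 method the load spreads at 1 horizontal : 2 vertical, so at depth z the loaded area has grown by z in each plan dimension:
Δσ = qB/(B+z) = 134×1.5/(1.5+3.8) = 37.925 kPa

Δσ_z ≈ 37.9 kPa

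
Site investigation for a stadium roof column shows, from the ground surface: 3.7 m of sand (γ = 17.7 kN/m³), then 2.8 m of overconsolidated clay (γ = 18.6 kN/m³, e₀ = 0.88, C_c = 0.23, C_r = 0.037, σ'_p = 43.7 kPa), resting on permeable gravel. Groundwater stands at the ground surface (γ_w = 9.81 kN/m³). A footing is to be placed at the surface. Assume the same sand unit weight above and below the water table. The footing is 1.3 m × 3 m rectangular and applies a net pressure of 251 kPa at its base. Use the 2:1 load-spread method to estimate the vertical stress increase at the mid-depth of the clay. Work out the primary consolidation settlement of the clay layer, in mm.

Mid-depth of clay below the ground surface: z = 3.7 + 2.8/2 = 5.1 m.
Total vertical stress at mid-clay: σ_v = 17.7×3.7 + 18.6×1.4 = 91.53 kPa.
Pore pressure: u = 9.81×(5.1 − 0) = 50.031 kPa.
Initial effective stress: σ'_0 = σ_v − u = 91.53 − 50.031 = 41.499 kPa.
Stress increase at mid-clay by the 2:1 spreading method:
Δσ = qBL/((B+z)(L+z)) = 251×1.3×3/((1.3+5.1)(3+5.1)) = 18.883 kPa
Final effective stress: σ'_f = 41.499 + 18.883 = 60.382 kPa.
σ'_f = 60.382 > σ'_p = 43.7 kPa, so the stress path crosses the preconsolidation pressure — recompression up to σ'_p, then virgin compression beyond:
S_c = H/(1+e₀)·[C_r·log₁₀(σ'_p/σ'_0) + C_c·log₁₀(σ'_f/σ'_p)]
    = 2.8/1.88 × [0.037×log₁₀(43.7/41.499) + 0.23×log₁₀(60.382/43.7)]
    = 1.4894 × [0.00083042 + 0.032298] = 0.04934 m

S_c ≈ 49.3 mm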